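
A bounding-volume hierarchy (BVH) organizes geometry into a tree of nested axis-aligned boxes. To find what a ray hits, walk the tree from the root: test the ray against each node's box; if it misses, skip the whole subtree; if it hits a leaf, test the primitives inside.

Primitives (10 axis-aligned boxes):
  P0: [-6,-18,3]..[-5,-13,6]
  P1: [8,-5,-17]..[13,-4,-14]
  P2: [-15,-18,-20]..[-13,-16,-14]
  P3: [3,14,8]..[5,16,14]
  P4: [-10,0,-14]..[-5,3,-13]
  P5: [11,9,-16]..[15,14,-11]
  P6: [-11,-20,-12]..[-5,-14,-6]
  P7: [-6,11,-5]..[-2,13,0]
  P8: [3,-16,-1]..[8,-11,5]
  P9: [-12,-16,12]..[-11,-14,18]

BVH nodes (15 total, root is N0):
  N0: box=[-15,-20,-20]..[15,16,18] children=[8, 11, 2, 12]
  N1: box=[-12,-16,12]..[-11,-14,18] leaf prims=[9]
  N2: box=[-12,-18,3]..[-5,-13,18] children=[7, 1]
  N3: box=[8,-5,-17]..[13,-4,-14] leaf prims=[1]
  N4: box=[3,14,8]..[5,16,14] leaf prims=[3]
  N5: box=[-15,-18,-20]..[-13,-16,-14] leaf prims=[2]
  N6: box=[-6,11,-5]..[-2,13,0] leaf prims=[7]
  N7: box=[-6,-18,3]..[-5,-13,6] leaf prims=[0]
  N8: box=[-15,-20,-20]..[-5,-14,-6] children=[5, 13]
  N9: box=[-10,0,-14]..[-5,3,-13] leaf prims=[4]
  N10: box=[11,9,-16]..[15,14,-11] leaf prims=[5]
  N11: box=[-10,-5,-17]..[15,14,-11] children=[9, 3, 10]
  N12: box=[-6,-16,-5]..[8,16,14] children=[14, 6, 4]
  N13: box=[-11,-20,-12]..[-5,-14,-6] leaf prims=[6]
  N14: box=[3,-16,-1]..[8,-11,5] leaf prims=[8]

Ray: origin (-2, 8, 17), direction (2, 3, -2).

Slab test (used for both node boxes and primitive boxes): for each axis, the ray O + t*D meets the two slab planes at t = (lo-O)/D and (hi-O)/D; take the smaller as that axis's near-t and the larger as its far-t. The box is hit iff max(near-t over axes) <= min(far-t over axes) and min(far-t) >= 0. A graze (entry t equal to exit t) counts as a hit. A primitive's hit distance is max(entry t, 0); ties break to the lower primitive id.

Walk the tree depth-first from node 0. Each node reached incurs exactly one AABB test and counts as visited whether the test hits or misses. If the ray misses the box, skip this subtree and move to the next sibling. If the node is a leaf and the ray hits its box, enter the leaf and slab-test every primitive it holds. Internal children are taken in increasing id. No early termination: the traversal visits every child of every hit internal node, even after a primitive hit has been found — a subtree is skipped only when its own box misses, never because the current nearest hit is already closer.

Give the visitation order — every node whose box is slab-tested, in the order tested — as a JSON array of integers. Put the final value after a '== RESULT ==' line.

Traverse from the root:
N0 x:[-13/2,17/2] y:[-28/3,8/3] z:[-1/2,37/2] -> hit [-1/2,8/3], descend [2, 8, 11, 12]
  N2 x:[-5,-3/2] y:[-26/3,-7] z:[-1/2,7] -> miss, prune
  N8 x:[-13/2,-3/2] y:[-28/3,-22/3] z:[23/2,37/2] -> miss, prune
  N11 x:[-4,17/2] y:[-13/3,2] z:[14,17] -> miss, prune
  N12 x:[-2,5] y:[-8,8/3] z:[3/2,11] -> hit [3/2,8/3], descend [4, 6, 14]
    N4 x:[5/2,7/2] y:[2,8/3] z:[3/2,9/2] -> hit [5/2,8/3] leaf, test {P3@t=5/2}
    N6 x:[-2,0] y:[1,5/3] z:[17/2,11] -> miss, prune
    N14 x:[5/2,5] y:[-8,-19/3] z:[6,9] -> miss, prune

8 AABB tests over nodes [0, 2, 8, 11, 12, 4, 6, 14]; 1 leaf entered; closest P3.

== RESULT ==
[0, 2, 8, 11, 12, 4, 6, 14]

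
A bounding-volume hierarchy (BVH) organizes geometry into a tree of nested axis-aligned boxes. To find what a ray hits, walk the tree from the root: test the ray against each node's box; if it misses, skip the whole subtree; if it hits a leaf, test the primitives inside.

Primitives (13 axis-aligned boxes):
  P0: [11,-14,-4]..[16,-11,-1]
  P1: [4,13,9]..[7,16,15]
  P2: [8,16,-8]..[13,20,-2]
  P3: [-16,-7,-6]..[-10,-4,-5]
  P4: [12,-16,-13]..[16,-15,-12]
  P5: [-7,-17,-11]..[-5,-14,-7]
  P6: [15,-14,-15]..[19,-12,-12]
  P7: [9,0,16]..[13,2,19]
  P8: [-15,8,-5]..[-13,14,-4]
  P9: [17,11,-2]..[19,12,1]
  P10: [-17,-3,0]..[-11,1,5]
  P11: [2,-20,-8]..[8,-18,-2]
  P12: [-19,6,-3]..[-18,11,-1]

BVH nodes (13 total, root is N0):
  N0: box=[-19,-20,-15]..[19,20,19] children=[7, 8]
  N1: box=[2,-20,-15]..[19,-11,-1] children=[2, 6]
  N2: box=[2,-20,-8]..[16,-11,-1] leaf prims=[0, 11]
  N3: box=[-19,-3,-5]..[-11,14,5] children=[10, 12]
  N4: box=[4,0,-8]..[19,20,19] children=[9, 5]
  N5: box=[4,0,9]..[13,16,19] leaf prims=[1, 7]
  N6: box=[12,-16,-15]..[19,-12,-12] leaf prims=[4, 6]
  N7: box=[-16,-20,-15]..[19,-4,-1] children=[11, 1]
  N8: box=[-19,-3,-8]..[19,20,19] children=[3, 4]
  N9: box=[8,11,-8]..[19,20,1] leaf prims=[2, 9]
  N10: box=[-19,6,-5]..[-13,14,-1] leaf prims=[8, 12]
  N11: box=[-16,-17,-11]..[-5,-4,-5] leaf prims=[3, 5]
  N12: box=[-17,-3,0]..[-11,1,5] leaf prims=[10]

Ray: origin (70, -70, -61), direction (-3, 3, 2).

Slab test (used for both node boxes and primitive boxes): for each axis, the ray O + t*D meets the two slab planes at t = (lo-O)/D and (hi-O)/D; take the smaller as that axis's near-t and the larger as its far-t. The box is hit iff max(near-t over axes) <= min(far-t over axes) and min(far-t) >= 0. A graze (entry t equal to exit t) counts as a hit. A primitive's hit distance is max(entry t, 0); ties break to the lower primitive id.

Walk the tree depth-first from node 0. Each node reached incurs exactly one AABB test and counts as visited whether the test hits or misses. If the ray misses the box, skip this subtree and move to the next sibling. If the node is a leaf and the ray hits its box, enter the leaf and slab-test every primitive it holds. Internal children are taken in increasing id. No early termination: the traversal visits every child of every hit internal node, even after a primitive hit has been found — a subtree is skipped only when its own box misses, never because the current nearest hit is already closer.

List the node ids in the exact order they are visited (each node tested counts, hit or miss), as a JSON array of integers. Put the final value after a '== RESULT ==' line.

Traverse from the root:
N0 x:[17,89/3] y:[50/3,30] z:[23,40] -> hit [23,89/3], descend [7, 8]
  N7 x:[17,86/3] y:[50/3,22] z:[23,30] -> miss, prune
  N8 x:[17,89/3] y:[67/3,30] z:[53/2,40] -> hit [53/2,89/3], descend [3, 4]
    N3 x:[27,89/3] y:[67/3,28] z:[28,33] -> hit [28,28], descend [10, 12]
      N10 x:[83/3,89/3] y:[76/3,28] z:[28,30] -> hit [28,28] leaf, test {P8@t=28, P12(miss)}
      N12 x:[27,29] y:[67/3,71/3] z:[61/2,33] -> miss, prune
    N4 x:[17,22] y:[70/3,30] z:[53/2,40] -> miss, prune

7 AABB tests over nodes [0, 7, 8, 3, 10, 12, 4]; 1 leaf entered; closest P8.

== RESULT ==
[0, 7, 8, 3, 10, 12, 4]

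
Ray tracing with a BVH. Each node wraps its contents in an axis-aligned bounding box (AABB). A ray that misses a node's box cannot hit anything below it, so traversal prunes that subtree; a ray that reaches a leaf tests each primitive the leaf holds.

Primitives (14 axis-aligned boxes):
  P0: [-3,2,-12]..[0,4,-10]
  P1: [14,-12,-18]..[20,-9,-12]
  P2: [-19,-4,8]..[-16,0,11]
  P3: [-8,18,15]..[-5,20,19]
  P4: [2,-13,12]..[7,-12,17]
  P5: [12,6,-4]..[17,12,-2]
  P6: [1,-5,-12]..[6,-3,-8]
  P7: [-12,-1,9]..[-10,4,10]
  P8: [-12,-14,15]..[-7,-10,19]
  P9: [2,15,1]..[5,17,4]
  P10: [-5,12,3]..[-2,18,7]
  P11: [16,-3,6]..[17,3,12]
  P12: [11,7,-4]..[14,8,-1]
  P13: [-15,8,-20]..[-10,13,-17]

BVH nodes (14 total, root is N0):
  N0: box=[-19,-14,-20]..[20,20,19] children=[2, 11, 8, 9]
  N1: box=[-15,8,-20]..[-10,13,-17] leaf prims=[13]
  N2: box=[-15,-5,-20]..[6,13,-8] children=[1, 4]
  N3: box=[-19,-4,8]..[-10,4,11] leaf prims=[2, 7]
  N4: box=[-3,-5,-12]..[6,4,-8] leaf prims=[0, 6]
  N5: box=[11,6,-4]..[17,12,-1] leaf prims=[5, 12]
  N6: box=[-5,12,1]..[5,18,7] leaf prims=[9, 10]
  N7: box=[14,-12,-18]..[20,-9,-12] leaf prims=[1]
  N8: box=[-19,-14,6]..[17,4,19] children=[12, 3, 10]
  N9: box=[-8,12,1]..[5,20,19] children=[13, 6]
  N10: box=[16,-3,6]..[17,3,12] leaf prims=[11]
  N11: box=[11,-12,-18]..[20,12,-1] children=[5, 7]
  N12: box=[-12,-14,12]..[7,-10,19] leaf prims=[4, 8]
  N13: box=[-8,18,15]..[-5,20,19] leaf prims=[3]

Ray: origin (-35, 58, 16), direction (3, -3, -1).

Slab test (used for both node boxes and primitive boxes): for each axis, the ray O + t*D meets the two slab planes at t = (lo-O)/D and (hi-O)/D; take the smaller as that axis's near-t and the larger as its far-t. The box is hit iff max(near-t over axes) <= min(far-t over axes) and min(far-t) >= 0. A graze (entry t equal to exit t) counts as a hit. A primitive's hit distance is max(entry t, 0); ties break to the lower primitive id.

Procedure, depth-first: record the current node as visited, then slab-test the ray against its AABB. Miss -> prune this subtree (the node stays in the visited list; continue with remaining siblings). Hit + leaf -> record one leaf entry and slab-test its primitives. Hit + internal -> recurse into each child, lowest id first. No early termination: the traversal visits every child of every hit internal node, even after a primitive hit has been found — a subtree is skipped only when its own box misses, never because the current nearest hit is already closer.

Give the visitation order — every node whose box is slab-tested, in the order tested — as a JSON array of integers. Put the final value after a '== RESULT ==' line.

Walk:
N0 x:[16/3,55/3] y:[38/3,24] z:[-3,36] -> hit [38/3,55/3], descend [2, 8, 9, 11]
  N2 x:[20/3,41/3] y:[15,21] z:[24,36] -> miss, prune
  N8 x:[16/3,52/3] y:[18,24] z:[-3,10] -> miss, prune
  N9 x:[9,40/3] y:[38/3,46/3] z:[-3,15] -> hit [38/3,40/3], descend [6, 13]
    N6 x:[10,40/3] y:[40/3,46/3] z:[9,15] -> hit [40/3,40/3] leaf, test {P9(miss), P10(miss)}
    N13 x:[9,10] y:[38/3,40/3] z:[-3,1] -> miss, prune
  N11 x:[46/3,55/3] y:[46/3,70/3] z:[17,34] -> hit [17,55/3], descend [5, 7]
    N5 x:[46/3,52/3] y:[46/3,52/3] z:[17,20] -> hit [17,52/3] leaf, test {P5(miss), P12(miss)}
    N7 x:[49/3,55/3] y:[67/3,70/3] z:[28,34] -> miss, prune

order=[0, 2, 8, 9, 6, 13, 11, 5, 7]  |boxes|=9  |leaves|=2  hit=miss

== RESULT ==
[0, 2, 8, 9, 6, 13, 11, 5, 7]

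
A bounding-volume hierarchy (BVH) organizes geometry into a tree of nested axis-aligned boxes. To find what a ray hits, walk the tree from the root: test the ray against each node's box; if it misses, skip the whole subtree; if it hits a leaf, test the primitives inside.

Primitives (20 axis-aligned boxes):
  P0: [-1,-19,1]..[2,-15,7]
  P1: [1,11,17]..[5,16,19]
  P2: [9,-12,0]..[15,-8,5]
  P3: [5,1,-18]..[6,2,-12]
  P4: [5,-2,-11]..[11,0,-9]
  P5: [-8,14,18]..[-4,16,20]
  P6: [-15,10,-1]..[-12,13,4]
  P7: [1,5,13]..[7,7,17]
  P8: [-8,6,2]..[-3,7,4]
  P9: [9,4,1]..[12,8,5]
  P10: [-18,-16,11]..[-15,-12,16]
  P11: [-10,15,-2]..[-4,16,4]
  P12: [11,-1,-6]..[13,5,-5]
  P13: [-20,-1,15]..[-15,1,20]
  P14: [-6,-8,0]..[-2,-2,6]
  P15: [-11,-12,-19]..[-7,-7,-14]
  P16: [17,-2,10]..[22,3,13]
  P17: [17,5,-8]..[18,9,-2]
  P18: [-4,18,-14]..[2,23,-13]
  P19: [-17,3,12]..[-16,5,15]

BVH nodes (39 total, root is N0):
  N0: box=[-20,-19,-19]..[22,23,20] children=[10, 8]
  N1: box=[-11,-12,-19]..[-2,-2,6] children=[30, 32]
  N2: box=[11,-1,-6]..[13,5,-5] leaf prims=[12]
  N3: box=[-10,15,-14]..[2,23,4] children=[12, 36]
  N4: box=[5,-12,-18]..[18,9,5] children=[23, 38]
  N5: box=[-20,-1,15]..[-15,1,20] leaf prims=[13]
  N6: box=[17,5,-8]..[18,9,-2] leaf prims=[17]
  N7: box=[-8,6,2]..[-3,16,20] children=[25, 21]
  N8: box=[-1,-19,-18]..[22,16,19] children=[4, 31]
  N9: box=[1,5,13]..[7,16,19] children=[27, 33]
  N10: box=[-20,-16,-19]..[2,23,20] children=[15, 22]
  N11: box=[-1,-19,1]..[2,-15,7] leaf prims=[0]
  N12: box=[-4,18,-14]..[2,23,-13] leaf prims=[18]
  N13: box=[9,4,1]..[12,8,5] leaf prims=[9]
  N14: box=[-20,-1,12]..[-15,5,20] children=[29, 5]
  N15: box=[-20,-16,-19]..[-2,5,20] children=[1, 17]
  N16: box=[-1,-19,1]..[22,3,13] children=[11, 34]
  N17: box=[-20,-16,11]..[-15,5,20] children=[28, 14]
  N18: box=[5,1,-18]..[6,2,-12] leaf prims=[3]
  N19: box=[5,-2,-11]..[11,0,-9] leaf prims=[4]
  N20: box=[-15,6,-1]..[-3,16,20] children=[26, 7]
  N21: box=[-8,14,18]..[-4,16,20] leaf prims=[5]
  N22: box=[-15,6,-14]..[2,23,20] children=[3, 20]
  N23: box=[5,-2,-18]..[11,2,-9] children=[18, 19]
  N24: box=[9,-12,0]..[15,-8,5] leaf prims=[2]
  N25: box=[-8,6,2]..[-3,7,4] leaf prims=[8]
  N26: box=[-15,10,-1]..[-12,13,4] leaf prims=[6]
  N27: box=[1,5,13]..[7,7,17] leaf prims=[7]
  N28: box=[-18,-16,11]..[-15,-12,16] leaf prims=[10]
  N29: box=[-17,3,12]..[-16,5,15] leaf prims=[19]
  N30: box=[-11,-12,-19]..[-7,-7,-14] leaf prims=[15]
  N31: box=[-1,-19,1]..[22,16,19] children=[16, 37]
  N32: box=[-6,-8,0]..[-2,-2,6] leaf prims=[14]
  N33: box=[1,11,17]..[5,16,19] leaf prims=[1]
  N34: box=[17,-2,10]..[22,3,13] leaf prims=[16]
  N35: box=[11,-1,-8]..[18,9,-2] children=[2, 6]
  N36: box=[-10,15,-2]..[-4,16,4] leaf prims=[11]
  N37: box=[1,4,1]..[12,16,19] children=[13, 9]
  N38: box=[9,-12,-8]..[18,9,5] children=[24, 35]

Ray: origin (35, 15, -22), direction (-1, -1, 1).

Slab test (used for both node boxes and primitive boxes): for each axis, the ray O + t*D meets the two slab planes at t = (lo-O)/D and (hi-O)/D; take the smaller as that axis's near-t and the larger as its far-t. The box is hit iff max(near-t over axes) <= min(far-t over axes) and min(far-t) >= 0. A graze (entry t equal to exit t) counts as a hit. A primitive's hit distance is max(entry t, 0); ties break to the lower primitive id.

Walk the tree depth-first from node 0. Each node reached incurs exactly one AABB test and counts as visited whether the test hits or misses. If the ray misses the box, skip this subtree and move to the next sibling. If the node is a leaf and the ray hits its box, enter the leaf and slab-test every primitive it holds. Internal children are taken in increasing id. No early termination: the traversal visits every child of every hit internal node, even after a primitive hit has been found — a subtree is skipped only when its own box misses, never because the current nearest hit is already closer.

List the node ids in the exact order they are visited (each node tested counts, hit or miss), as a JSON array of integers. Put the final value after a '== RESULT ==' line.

Walk:
N0 x:[13,55] y:[-8,34] z:[3,42] -> hit [13,34], descend [8, 10]
  N8 x:[13,36] y:[-1,34] z:[4,41] -> hit [13,34], descend [4, 31]
    N4 x:[17,30] y:[6,27] z:[4,27] -> hit [17,27], descend [23, 38]
      N23 x:[24,30] y:[13,17] z:[4,13] -> miss, prune
      N38 x:[17,26] y:[6,27] z:[14,27] -> hit [17,26], descend [24, 35]
        N24 x:[20,26] y:[23,27] z:[22,27] -> hit [23,26] leaf, test {P2@t=23}
        N35 x:[17,24] y:[6,16] z:[14,20] -> miss, prune
    N31 x:[13,36] y:[-1,34] z:[23,41] -> hit [23,34], descend [16, 37]
      N16 x:[13,36] y:[12,34] z:[23,35] -> hit [23,34], descend [11, 34]
        N11 x:[33,36] y:[30,34] z:[23,29] -> miss, prune
        N34 x:[13,18] y:[12,17] z:[32,35] -> miss, prune
      N37 x:[23,34] y:[-1,11] z:[23,41] -> miss, prune
  N10 x:[33,55] y:[-8,31] z:[3,42] -> miss, prune

order=[0, 8, 4, 23, 38, 24, 35, 31, 16, 11, 34, 37, 10]  |boxes|=13  |leaves|=1  hit=P2

== RESULT ==
[0, 8, 4, 23, 38, 24, 35, 31, 16, 11, 34, 37, 10]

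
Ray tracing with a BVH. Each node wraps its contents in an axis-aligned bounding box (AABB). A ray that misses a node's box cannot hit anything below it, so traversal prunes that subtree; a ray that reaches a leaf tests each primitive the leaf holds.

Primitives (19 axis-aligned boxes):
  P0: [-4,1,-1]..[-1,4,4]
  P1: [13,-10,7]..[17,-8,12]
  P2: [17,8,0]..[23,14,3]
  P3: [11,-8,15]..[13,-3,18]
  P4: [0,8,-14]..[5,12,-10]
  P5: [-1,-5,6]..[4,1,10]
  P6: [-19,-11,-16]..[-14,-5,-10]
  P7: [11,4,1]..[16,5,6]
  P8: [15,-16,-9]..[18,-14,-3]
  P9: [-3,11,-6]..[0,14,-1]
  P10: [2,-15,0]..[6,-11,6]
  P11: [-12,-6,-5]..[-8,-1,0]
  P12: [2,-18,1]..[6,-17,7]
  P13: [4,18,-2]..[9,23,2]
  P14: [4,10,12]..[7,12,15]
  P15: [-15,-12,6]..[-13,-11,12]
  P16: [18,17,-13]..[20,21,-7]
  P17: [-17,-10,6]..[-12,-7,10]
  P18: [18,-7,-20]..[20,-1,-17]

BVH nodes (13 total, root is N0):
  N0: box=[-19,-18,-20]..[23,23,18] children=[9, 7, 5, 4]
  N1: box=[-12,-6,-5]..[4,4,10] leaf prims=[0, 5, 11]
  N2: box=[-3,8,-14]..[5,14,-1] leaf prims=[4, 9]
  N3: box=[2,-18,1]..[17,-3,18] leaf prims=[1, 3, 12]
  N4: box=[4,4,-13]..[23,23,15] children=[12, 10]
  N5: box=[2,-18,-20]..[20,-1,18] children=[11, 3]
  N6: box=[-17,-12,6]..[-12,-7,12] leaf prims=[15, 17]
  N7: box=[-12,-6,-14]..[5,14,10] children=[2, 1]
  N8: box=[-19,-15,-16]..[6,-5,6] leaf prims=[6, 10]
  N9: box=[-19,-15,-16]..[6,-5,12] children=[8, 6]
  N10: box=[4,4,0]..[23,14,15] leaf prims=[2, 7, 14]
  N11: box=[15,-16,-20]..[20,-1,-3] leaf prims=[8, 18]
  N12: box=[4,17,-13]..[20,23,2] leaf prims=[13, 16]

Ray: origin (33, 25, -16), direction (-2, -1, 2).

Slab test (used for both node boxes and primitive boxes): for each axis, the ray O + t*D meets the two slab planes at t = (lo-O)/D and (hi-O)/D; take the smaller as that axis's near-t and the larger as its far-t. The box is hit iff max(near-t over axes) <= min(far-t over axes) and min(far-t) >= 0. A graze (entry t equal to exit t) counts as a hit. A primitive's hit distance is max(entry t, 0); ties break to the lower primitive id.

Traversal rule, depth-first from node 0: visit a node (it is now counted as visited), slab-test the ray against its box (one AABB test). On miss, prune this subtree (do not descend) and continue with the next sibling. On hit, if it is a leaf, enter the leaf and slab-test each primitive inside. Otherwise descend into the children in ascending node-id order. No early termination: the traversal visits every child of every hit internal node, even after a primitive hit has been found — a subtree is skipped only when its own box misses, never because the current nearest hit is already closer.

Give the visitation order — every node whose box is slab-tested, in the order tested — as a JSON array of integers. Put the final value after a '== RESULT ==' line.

Trace the traversal:
N0 x:[5,26] y:[2,43] z:[-2,17] -> hit [5,17], descend [4, 5, 7, 9]
  N4 x:[5,29/2] y:[2,21] z:[3/2,31/2] -> hit [5,29/2], descend [10, 12]
    N10 x:[5,29/2] y:[11,21] z:[8,31/2] -> hit [11,29/2] leaf, test {P2(miss), P7(miss), P14@t=14}
    N12 x:[13/2,29/2] y:[2,8] z:[3/2,9] -> hit [13/2,8] leaf, test {P13(miss), P16(miss)}
  N5 x:[13/2,31/2] y:[26,43] z:[-2,17] -> miss, prune
  N7 x:[14,45/2] y:[11,31] z:[1,13] -> miss, prune
  N9 x:[27/2,26] y:[30,40] z:[0,14] -> miss, prune

order=[0, 4, 10, 12, 5, 7, 9]  |boxes|=7  |leaves|=2  hit=P14

== RESULT ==
[0, 4, 10, 12, 5, 7, 9]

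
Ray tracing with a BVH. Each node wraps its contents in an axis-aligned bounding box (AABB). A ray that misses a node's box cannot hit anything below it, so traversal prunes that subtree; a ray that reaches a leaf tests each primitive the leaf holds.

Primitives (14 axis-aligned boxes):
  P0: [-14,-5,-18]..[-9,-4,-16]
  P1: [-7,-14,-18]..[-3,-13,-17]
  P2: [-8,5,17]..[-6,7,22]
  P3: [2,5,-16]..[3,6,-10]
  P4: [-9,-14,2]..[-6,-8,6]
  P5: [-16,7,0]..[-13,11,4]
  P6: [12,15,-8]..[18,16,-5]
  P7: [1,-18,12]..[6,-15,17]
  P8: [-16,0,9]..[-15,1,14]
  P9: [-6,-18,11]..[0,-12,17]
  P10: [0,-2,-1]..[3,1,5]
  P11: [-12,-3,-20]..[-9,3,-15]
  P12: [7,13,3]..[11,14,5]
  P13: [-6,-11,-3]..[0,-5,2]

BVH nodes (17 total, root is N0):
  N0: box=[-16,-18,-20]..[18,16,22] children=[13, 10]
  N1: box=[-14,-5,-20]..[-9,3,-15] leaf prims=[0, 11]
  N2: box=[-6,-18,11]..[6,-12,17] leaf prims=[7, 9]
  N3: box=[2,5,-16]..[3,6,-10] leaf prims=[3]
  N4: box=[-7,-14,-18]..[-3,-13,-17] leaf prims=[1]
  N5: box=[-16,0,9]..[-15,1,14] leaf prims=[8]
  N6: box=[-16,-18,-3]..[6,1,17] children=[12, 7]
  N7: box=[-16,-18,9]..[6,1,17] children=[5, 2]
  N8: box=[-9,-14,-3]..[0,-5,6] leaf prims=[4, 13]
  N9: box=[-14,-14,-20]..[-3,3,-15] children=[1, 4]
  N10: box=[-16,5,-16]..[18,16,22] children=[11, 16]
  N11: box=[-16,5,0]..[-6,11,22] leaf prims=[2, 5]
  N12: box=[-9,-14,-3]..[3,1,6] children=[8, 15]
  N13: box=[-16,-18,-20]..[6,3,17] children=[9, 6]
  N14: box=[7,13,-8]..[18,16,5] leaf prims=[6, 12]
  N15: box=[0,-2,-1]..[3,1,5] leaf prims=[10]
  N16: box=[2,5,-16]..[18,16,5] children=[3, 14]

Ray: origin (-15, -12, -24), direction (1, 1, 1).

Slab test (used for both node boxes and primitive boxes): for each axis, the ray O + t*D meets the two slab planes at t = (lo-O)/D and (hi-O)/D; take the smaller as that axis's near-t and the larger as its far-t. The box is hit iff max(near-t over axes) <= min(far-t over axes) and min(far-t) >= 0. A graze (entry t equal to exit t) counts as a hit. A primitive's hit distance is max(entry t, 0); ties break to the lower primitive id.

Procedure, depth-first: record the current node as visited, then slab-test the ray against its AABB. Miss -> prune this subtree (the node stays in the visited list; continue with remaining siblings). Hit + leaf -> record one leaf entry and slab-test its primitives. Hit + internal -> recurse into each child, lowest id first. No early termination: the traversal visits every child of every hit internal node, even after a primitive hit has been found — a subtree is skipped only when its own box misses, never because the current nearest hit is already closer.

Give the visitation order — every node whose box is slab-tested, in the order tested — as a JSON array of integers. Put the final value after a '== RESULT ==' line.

Traverse from the root:
N0 x:[-1,33] y:[-6,28] z:[4,46] -> hit [4,28], descend [10, 13]
  N10 x:[-1,33] y:[17,28] z:[8,46] -> hit [17,28], descend [11, 16]
    N11 x:[-1,9] y:[17,23] z:[24,46] -> miss, prune
    N16 x:[17,33] y:[17,28] z:[8,29] -> hit [17,28], descend [3, 14]
      N3 x:[17,18] y:[17,18] z:[8,14] -> miss, prune
      N14 x:[22,33] y:[25,28] z:[16,29] -> hit [25,28] leaf, test {P6(miss), P12(miss)}
  N13 x:[-1,21] y:[-6,15] z:[4,41] -> hit [4,15], descend [6, 9]
    N6 x:[-1,21] y:[-6,13] z:[21,41] -> miss, prune
    N9 x:[1,12] y:[-2,15] z:[4,9] -> hit [4,9], descend [1, 4]
      N1 x:[1,6] y:[7,15] z:[4,9] -> miss, prune
      N4 x:[8,12] y:[-2,-1] z:[6,7] -> miss, prune

order=[0, 10, 11, 16, 3, 14, 13, 6, 9, 1, 4]  |boxes|=11  |leaves|=1  hit=miss

== RESULT ==
[0, 10, 11, 16, 3, 14, 13, 6, 9, 1, 4]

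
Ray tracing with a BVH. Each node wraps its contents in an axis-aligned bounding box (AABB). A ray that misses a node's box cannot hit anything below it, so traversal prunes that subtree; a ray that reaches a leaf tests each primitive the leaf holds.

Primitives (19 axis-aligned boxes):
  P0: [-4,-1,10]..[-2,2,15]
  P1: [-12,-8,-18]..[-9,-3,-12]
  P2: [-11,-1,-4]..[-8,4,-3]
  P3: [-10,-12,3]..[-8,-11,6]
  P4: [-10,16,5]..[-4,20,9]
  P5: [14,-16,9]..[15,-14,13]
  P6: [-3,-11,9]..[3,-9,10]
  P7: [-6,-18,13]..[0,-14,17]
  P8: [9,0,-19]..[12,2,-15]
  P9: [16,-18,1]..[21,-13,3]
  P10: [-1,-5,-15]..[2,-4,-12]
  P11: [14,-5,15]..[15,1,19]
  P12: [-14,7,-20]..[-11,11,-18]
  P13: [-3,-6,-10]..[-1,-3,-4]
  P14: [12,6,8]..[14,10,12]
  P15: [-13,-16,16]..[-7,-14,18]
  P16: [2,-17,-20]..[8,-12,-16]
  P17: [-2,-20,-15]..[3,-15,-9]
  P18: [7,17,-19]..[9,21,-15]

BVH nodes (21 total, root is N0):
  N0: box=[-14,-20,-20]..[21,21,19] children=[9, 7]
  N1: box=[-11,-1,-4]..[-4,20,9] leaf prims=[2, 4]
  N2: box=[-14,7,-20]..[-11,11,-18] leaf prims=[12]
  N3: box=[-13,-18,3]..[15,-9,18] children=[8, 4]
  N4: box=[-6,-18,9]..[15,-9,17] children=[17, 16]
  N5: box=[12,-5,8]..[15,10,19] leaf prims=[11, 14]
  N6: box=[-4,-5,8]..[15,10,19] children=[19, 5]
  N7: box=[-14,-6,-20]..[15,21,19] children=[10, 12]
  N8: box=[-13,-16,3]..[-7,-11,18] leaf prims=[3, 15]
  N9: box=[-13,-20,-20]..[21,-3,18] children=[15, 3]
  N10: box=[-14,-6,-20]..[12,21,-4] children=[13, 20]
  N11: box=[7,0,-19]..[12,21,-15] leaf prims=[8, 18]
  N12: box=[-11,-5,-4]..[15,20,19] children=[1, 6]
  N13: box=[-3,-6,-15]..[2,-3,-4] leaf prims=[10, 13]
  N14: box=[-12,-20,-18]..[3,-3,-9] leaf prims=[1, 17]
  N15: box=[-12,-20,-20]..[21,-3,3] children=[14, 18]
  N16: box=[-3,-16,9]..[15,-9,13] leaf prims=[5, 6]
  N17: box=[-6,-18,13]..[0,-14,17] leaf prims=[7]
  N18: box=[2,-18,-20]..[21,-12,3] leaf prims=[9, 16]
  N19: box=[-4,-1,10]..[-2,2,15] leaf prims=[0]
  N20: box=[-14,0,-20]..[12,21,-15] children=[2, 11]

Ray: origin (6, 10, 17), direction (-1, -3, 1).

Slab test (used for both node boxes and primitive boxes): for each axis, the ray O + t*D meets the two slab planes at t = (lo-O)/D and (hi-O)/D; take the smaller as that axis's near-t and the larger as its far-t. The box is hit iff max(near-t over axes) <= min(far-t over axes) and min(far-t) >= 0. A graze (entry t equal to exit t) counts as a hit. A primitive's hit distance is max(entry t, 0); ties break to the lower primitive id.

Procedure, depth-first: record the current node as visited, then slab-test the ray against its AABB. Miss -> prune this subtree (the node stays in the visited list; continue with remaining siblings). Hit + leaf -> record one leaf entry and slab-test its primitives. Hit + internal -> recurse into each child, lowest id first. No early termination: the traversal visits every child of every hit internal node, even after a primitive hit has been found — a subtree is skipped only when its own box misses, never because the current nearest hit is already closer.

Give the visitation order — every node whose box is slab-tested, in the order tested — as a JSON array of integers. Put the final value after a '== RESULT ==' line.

Traverse from the root:
N0 x:[-15,20] y:[-11/3,10] z:[-37,2] -> hit [-11/3,2], descend [7, 9]
  N7 x:[-9,20] y:[-11/3,16/3] z:[-37,2] -> hit [-11/3,2], descend [10, 12]
    N10 x:[-6,20] y:[-11/3,16/3] z:[-37,-21] -> miss, prune
    N12 x:[-9,17] y:[-10/3,5] z:[-21,2] -> hit [-10/3,2], descend [1, 6]
      N1 x:[10,17] y:[-10/3,11/3] z:[-21,-8] -> miss, prune
      N6 x:[-9,10] y:[0,5] z:[-9,2] -> hit [0,2], descend [5, 19]
        N5 x:[-9,-6] y:[0,5] z:[-9,2] -> miss, prune
        N19 x:[8,10] y:[8/3,11/3] z:[-7,-2] -> miss, prune
  N9 x:[-15,19] y:[13/3,10] z:[-37,1] -> miss, prune

Visited [0, 7, 10, 12, 1, 6, 5, 19, 9]. Tests: 9 box, 0 leaf. Nearest: miss.

== RESULT ==
[0, 7, 10, 12, 1, 6, 5, 19, 9]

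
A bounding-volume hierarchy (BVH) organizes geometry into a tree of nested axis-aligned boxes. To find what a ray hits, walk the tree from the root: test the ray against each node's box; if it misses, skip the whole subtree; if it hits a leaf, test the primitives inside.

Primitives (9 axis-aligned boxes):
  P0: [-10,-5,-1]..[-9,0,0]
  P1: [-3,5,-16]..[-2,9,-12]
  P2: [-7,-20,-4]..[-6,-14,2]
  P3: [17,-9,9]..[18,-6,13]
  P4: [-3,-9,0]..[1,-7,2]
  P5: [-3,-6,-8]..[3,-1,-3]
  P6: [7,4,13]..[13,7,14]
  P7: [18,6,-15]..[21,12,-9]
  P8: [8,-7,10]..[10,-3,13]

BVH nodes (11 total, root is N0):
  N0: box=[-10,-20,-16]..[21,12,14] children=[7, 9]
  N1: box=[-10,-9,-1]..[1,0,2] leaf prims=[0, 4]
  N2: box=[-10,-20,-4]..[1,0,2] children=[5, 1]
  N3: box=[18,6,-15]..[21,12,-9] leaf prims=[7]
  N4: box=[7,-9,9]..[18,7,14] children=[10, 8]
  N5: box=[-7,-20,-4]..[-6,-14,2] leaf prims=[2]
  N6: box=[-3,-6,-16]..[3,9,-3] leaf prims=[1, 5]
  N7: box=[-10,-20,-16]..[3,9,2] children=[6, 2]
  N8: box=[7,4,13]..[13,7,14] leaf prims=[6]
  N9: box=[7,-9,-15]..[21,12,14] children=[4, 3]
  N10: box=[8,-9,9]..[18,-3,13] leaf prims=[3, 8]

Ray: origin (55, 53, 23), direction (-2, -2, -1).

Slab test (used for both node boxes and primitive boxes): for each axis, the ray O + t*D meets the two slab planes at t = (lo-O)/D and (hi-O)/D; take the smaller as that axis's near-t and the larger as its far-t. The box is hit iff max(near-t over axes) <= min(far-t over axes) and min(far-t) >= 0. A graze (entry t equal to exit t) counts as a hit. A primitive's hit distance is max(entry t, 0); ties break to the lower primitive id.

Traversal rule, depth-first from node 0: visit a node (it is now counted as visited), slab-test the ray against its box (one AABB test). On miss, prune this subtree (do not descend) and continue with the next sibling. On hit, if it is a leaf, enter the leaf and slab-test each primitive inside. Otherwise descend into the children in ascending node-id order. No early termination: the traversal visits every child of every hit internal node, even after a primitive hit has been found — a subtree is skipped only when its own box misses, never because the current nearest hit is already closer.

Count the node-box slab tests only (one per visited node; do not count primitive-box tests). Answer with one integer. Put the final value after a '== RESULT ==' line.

Walk:
N0 x:[17,65/2] y:[41/2,73/2] z:[9,39] -> hit [41/2,65/2], descend [7, 9]
  N7 x:[26,65/2] y:[22,73/2] z:[21,39] -> hit [26,65/2], descend [2, 6]
    N2 x:[27,65/2] y:[53/2,73/2] z:[21,27] -> hit [27,27], descend [1, 5]
      N1 x:[27,65/2] y:[53/2,31] z:[21,24] -> miss, prune
      N5 x:[61/2,31] y:[67/2,73/2] z:[21,27] -> miss, prune
    N6 x:[26,29] y:[22,59/2] z:[26,39] -> hit [26,29] leaf, test {P1(miss), P5@t=27}
  N9 x:[17,24] y:[41/2,31] z:[9,38] -> hit [41/2,24], descend [3, 4]
    N3 x:[17,37/2] y:[41/2,47/2] z:[32,38] -> miss, prune
    N4 x:[37/2,24] y:[23,31] z:[9,14] -> miss, prune

9 AABB tests over nodes [0, 7, 2, 1, 5, 6, 9, 3, 4]; 1 leaf entered; closest P5.

== RESULT ==
9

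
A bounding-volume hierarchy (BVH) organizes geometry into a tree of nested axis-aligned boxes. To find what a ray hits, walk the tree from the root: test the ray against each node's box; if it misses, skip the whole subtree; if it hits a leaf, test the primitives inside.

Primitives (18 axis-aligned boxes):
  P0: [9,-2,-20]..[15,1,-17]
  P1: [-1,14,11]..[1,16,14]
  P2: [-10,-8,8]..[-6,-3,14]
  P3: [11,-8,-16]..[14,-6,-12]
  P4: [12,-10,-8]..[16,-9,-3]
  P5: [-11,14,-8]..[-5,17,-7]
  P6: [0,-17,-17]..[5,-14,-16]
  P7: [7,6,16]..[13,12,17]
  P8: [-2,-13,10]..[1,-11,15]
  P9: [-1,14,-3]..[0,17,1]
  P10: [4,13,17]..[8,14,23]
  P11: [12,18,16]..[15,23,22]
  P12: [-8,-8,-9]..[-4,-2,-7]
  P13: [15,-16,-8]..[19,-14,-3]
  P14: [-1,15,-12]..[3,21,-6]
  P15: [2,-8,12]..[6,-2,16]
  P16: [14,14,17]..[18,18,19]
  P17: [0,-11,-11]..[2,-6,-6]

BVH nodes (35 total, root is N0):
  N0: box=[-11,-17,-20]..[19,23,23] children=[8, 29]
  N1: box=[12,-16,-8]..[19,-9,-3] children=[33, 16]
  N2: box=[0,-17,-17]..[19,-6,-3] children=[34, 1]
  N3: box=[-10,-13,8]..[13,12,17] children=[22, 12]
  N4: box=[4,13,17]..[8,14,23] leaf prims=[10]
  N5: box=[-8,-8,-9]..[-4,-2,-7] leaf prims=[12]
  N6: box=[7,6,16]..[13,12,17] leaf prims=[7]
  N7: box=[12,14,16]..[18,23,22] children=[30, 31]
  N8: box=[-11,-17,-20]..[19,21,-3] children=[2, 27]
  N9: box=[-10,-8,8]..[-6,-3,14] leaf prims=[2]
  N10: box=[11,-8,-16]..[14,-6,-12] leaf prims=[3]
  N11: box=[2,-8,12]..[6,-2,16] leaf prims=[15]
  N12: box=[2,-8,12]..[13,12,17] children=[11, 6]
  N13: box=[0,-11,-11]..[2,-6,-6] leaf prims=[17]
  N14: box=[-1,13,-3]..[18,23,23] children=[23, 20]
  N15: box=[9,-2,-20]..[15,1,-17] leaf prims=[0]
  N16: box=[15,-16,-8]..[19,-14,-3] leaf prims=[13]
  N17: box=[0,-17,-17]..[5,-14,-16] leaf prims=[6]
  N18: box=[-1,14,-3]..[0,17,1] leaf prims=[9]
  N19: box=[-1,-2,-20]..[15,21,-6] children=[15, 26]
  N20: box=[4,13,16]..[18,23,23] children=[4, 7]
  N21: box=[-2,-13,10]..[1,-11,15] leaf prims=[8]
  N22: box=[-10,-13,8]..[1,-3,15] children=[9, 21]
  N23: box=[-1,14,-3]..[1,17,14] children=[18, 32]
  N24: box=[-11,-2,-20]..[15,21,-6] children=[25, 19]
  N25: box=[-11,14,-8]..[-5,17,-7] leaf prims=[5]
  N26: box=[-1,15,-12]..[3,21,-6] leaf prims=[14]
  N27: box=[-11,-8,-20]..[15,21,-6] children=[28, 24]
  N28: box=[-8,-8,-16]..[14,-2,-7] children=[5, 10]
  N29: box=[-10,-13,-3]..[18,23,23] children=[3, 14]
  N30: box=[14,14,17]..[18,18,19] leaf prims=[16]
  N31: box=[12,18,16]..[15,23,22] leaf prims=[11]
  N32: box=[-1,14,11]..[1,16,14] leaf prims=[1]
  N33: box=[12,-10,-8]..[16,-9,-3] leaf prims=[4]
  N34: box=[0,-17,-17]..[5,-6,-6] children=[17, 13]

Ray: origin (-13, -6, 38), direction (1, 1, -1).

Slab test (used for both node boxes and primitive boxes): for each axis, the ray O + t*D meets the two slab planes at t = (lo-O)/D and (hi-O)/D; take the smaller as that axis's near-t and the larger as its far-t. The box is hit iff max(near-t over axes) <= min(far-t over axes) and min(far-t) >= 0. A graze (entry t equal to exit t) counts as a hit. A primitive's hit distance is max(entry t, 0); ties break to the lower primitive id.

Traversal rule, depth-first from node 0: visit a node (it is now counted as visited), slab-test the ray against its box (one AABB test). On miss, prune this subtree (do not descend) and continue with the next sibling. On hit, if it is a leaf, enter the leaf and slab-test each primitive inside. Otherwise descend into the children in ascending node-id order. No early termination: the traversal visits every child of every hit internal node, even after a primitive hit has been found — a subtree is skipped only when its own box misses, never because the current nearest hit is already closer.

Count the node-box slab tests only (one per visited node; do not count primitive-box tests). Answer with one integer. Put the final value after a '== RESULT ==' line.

Trace the traversal:
N0 x:[2,32] y:[-11,29] z:[15,58] -> hit [15,29], descend [8, 29]
  N8 x:[2,32] y:[-11,27] z:[41,58] -> miss, prune
  N29 x:[3,31] y:[-7,29] z:[15,41] -> hit [15,29], descend [3, 14]
    N3 x:[3,26] y:[-7,18] z:[21,30] -> miss, prune
    N14 x:[12,31] y:[19,29] z:[15,41] -> hit [19,29], descend [20, 23]
      N20 x:[17,31] y:[19,29] z:[15,22] -> hit [19,22], descend [4, 7]
        N4 x:[17,21] y:[19,20] z:[15,21] -> hit [19,20] leaf, test {P10@t=19}
        N7 x:[25,31] y:[20,29] z:[16,22] -> miss, prune
      N23 x:[12,14] y:[20,23] z:[24,41] -> miss, prune

order=[0, 8, 29, 3, 14, 20, 4, 7, 23]  |boxes|=9  |leaves|=1  hit=P10

== RESULT ==
9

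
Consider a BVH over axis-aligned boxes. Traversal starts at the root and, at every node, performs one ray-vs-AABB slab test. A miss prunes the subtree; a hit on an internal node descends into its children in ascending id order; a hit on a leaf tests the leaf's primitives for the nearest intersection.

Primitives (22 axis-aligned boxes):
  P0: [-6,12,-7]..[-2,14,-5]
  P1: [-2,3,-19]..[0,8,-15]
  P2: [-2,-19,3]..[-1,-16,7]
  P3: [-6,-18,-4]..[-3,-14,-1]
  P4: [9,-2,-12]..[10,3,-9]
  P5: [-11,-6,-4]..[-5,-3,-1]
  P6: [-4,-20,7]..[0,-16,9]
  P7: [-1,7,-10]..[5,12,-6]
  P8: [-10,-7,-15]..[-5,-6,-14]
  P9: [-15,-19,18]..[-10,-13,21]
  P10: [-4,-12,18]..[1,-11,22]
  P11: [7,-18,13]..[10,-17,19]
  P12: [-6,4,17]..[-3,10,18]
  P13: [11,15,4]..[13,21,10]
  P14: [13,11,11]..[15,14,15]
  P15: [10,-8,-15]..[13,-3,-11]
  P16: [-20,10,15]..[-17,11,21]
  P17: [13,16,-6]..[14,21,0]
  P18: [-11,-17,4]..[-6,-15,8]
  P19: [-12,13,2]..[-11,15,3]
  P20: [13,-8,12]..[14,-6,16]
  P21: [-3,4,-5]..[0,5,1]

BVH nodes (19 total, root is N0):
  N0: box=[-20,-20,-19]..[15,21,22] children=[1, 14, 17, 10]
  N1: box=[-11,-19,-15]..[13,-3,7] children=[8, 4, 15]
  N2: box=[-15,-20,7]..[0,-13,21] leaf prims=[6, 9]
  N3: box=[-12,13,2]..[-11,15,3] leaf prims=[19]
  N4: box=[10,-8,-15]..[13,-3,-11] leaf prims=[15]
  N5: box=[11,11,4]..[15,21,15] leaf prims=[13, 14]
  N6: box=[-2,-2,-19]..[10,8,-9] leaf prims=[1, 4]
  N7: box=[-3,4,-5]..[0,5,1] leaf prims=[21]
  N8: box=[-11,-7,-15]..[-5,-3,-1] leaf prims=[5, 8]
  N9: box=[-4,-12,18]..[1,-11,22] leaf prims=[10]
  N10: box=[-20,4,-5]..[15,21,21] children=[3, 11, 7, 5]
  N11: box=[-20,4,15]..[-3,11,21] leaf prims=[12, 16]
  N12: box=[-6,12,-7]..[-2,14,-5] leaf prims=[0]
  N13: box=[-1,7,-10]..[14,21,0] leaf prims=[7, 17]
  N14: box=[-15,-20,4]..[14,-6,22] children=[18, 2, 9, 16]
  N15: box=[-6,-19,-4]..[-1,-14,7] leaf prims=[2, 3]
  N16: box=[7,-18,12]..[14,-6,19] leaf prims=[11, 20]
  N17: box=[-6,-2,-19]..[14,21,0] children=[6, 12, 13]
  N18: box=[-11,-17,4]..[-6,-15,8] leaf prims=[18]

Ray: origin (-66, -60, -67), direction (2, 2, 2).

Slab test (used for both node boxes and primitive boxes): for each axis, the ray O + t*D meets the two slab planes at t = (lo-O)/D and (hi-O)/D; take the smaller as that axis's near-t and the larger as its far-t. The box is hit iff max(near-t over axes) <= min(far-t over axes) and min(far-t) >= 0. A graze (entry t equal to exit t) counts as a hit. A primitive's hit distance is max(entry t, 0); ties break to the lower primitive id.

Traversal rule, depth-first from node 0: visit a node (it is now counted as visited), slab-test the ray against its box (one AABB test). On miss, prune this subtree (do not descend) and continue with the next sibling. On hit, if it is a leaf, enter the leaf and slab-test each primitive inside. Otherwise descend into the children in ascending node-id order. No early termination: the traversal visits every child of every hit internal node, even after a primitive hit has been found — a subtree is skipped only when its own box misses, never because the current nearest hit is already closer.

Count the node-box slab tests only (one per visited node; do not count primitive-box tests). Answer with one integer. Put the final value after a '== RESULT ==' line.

Walk:
N0 x:[23,81/2] y:[20,81/2] z:[24,89/2] -> hit [24,81/2], descend [1, 10, 14, 17]
  N1 x:[55/2,79/2] y:[41/2,57/2] z:[26,37] -> hit [55/2,57/2], descend [4, 8, 15]
    N4 x:[38,79/2] y:[26,57/2] z:[26,28] -> miss, prune
    N8 x:[55/2,61/2] y:[53/2,57/2] z:[26,33] -> hit [55/2,57/2] leaf, test {P5(miss), P8(miss)}
    N15 x:[30,65/2] y:[41/2,23] z:[63/2,37] -> miss, prune
  N10 x:[23,81/2] y:[32,81/2] z:[31,44] -> hit [32,81/2], descend [3, 5, 7, 11]
    N3 x:[27,55/2] y:[73/2,75/2] z:[69/2,35] -> miss, prune
    N5 x:[77/2,81/2] y:[71/2,81/2] z:[71/2,41] -> hit [77/2,81/2] leaf, test {P13@t=77/2, P14(miss)}
    N7 x:[63/2,33] y:[32,65/2] z:[31,34] -> hit [32,65/2] leaf, test {P21@t=32}
    N11 x:[23,63/2] y:[32,71/2] z:[41,44] -> miss, prune
  N14 x:[51/2,40] y:[20,27] z:[71/2,89/2] -> miss, prune
  N17 x:[30,40] y:[29,81/2] z:[24,67/2] -> hit [30,67/2], descend [6, 12, 13]
    N6 x:[32,38] y:[29,34] z:[24,29] -> miss, prune
    N12 x:[30,32] y:[36,37] z:[30,31] -> miss, prune
    N13 x:[65/2,40] y:[67/2,81/2] z:[57/2,67/2] -> hit [67/2,67/2] leaf, test {P7(miss), P17(miss)}

Visited [0, 1, 4, 8, 15, 10, 3, 5, 7, 11, 14, 17, 6, 12, 13]. Tests: 15 box, 4 leaf. Nearest: P21.

== RESULT ==
15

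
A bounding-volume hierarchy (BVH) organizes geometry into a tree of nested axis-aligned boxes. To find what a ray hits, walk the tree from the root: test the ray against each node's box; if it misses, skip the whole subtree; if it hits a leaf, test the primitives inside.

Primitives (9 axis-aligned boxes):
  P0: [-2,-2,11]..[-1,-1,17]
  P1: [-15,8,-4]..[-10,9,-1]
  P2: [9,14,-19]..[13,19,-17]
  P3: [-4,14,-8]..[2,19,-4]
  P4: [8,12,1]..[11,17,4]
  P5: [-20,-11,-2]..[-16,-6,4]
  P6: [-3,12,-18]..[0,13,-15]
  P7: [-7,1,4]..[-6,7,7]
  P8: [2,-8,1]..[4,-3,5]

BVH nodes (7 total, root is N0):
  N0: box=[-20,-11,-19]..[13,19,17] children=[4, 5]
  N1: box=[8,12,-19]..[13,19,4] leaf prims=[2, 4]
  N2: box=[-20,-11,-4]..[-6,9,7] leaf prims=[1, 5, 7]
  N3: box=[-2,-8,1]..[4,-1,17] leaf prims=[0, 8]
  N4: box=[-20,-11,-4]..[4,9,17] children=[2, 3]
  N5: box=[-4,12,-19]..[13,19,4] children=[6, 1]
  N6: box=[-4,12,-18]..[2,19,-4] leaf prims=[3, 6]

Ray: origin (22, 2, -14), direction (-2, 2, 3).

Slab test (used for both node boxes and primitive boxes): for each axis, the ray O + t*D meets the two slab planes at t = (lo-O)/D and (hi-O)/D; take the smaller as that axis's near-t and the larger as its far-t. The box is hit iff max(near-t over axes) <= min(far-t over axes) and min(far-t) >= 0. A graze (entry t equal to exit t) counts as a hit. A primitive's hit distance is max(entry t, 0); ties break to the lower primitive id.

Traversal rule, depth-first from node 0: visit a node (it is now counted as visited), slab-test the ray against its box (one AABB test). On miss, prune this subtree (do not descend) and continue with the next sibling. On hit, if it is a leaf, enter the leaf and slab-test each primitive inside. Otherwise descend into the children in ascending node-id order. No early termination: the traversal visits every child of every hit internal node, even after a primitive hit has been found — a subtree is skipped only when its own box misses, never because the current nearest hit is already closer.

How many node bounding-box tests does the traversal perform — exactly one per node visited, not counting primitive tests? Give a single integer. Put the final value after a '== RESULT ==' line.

Trace the traversal:
N0 x:[9/2,21] y:[-13/2,17/2] z:[-5/3,31/3] -> hit [9/2,17/2], descend [4, 5]
  N4 x:[9,21] y:[-13/2,7/2] z:[10/3,31/3] -> miss, prune
  N5 x:[9/2,13] y:[5,17/2] z:[-5/3,6] -> hit [5,6], descend [1, 6]
    N1 x:[9/2,7] y:[5,17/2] z:[-5/3,6] -> hit [5,6] leaf, test {P2(miss), P4@t=11/2}
    N6 x:[10,13] y:[5,17/2] z:[-4/3,10/3] -> miss, prune

order=[0, 4, 5, 1, 6]  |boxes|=5  |leaves|=1  hit=P4

== RESULT ==
5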